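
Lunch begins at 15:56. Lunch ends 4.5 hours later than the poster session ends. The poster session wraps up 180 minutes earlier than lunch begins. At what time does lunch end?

The poster session ends at 15:56 − 180 min = 12:56.
Lunch ends at 12:56 + 270 min = 17:26.

17:26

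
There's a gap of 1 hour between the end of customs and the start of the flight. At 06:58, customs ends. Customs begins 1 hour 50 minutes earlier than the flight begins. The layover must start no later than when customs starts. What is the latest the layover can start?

The flight starts at 06:58 + 60 min = 07:58.
Customs starts at 07:58 − 110 min = 06:08.
The layover is bounded by customs, so the latest it can start is 06:08.

06:08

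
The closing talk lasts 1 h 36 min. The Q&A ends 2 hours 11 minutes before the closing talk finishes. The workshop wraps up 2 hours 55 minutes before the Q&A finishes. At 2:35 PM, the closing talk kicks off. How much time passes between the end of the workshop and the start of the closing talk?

The closing talk ends at 2:35 PM + 96 min = 4:11 PM.
The Q&A ends at 4:11 PM − 131 min = 2:00 PM.
The workshop ends at 2:00 PM − 175 min = 11:05 AM.
From 11:05 AM to 2:35 PM is 3.5 hours.

3.5 hours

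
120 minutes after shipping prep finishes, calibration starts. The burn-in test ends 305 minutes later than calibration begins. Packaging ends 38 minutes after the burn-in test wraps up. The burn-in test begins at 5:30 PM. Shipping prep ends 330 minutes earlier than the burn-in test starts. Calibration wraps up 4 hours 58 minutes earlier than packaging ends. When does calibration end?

2:45 PM

Shipping prep ends at 5:30 PM − 330 min = 12:00 PM.
Calibration starts at 12:00 PM + 120 min = 2:00 PM.
The burn-in test ends at 2:00 PM + 305 min = 7:05 PM.
Packaging ends at 7:05 PM + 38 min = 7:43 PM.
Calibration ends at 7:43 PM − 298 min = 2:45 PM.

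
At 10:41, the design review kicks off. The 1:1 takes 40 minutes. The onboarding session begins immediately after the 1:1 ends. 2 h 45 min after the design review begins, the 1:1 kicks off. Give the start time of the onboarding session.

14:06

The 1:1 starts at 10:41 + 165 min = 13:26.
The 1:1 ends at 13:26 + 40 min = 14:06.
So the onboarding session starts at 14:06.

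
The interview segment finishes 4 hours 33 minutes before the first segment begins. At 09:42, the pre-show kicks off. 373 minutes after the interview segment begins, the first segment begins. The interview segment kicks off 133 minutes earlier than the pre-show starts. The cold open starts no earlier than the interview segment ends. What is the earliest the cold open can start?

09:09

The interview segment starts at 09:42 − 133 min = 07:29.
The first segment starts at 07:29 + 373 min = 13:42.
The interview segment ends at 13:42 − 273 min = 09:09.
The cold open is bounded by the interview segment, so the earliest it can start is 09:09.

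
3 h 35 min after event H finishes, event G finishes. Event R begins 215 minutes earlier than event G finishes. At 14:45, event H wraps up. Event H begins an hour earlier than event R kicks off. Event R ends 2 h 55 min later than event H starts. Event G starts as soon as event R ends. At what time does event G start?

16:40

Event G ends at 14:45 + 215 min = 18:20.
Event R starts at 18:20 − 215 min = 14:45.
Event H starts at 14:45 − 60 min = 13:45.
Event R ends at 13:45 + 175 min = 16:40.
So event G starts at 16:40.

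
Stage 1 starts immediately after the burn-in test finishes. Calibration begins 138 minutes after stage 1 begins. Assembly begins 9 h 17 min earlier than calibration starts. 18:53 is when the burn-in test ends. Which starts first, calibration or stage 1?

stage 1

Stage 1 starts at 18:53.
Calibration starts at 18:53 + 138 min = 21:11.
Calibration starts at 21:11 and stage 1 starts at 18:53, so stage 1 is first.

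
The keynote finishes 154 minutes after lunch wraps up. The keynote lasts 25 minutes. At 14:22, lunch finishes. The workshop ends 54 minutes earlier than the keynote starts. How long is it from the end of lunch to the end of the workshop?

The keynote ends at 14:22 + 154 min = 16:56.
The keynote starts at 16:56 − 25 min = 16:31.
The workshop ends at 16:31 − 54 min = 15:37.
From 14:22 to 15:37 is 1 hour 15 minutes.

1 hour 15 minutes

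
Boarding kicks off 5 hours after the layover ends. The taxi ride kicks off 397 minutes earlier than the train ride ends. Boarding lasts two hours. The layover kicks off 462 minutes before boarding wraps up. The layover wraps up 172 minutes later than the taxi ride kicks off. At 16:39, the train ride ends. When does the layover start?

12:12

The taxi ride starts at 16:39 − 397 min = 10:02.
The layover ends at 10:02 + 172 min = 12:54.
Boarding starts at 12:54 + 300 min = 17:54.
Boarding ends at 17:54 + 120 min = 19:54.
The layover starts at 19:54 − 462 min = 12:12.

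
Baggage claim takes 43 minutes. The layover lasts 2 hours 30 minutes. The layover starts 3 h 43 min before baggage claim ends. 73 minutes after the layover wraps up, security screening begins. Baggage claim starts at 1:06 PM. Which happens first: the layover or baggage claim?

the layover

Baggage claim ends at 1:06 PM + 43 min = 1:49 PM.
The layover starts at 1:49 PM − 223 min = 10:06 AM.
The layover starts at 10:06 AM and baggage claim starts at 1:06 PM, so the layover is first.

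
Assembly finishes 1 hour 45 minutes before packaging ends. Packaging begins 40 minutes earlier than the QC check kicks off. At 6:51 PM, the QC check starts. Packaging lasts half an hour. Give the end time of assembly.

4:56 PM

Packaging starts at 6:51 PM − 40 min = 6:11 PM.
Packaging ends at 6:11 PM + 30 min = 6:41 PM.
Assembly ends at 6:41 PM − 105 min = 4:56 PM.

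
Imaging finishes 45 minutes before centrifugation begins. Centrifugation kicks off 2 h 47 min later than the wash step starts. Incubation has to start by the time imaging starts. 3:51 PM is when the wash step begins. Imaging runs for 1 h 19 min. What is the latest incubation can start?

4:34 PM

Centrifugation starts at 3:51 PM + 167 min = 6:38 PM.
Imaging ends at 6:38 PM − 45 min = 5:53 PM.
Imaging starts at 5:53 PM − 79 min = 4:34 PM.
Incubation is bounded by imaging, so the latest it can start is 4:34 PM.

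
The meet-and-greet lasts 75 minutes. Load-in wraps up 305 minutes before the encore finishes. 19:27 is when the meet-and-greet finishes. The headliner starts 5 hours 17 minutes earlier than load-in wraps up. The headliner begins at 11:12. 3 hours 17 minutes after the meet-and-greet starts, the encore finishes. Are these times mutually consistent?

No

The meet-and-greet starts at 19:27 − 75 min = 18:12.
The encore ends at 18:12 + 197 min = 21:29.
Load-in ends at 21:29 − 305 min = 16:24.
The headliner starts at 16:24 − 317 min = 11:07.
But the headliner is also said to start at 11:12 — a 5-minute conflict.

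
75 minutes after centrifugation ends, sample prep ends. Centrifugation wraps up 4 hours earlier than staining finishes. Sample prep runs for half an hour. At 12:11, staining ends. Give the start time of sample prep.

Centrifugation ends at 12:11 − 240 min = 08:11.
Sample prep ends at 08:11 + 75 min = 09:26.
Sample prep starts at 09:26 − 30 min = 08:56.

08:56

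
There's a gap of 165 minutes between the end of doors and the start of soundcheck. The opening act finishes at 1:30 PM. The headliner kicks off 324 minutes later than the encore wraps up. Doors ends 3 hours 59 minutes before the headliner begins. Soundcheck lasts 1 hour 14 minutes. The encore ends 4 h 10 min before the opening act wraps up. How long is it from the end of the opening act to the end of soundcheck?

The encore ends at 1:30 PM − 250 min = 9:20 AM.
The headliner starts at 9:20 AM + 324 min = 2:44 PM.
Doors ends at 2:44 PM − 239 min = 10:45 AM.
Soundcheck starts at 10:45 AM + 165 min = 1:30 PM.
Soundcheck ends at 1:30 PM + 74 min = 2:44 PM.
From 1:30 PM to 2:44 PM is 74 minutes.

74 minutes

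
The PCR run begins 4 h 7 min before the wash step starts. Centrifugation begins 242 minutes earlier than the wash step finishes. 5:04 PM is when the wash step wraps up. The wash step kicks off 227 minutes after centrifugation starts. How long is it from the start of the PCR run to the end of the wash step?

Centrifugation starts at 5:04 PM − 242 min = 1:02 PM.
The wash step starts at 1:02 PM + 227 min = 4:49 PM.
The PCR run starts at 4:49 PM − 247 min = 12:42 PM.
From 12:42 PM to 5:04 PM is 4 h 22 min.

4 h 22 min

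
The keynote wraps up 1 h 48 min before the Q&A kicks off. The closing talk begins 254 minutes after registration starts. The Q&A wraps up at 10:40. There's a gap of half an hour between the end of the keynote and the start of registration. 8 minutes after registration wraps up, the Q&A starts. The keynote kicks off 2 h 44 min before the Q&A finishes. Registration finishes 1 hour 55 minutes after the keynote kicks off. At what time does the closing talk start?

The keynote starts at 10:40 − 164 min = 07:56.
Registration ends at 07:56 + 115 min = 09:51.
The Q&A starts at 09:51 + 8 min = 09:59.
The keynote ends at 09:59 − 108 min = 08:11.
Registration starts at 08:11 + 30 min = 08:41.
The closing talk starts at 08:41 + 254 min = 12:55.

12:55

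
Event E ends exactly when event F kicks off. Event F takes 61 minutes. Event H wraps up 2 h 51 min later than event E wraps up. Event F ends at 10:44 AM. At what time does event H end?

Event F starts at 10:44 AM − 61 min = 9:43 AM.
So event E ends at 9:43 AM.
Event H ends at 9:43 AM + 171 min = 12:34 PM.

12:34 PM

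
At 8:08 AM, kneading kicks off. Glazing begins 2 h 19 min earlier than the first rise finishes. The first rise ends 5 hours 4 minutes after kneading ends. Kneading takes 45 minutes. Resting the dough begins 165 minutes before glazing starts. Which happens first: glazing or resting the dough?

resting the dough

Kneading ends at 8:08 AM + 45 min = 8:53 AM.
The first rise ends at 8:53 AM + 304 min = 1:57 PM.
Glazing starts at 1:57 PM − 139 min = 11:38 AM.
Resting the dough starts at 11:38 AM − 165 min = 8:53 AM.
Glazing starts at 11:38 AM and resting the dough starts at 8:53 AM, so resting the dough is first.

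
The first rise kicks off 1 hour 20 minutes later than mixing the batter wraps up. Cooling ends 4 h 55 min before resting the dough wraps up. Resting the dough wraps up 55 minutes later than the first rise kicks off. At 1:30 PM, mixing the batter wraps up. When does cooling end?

The first rise starts at 1:30 PM + 80 min = 2:50 PM.
Resting the dough ends at 2:50 PM + 55 min = 3:45 PM.
Cooling ends at 3:45 PM − 295 min = 10:50 AM.

10:50 AM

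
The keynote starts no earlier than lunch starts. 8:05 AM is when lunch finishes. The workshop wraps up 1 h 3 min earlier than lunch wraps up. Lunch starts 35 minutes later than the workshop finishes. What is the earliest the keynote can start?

7:37 AM

The workshop ends at 8:05 AM − 63 min = 7:02 AM.
Lunch starts at 7:02 AM + 35 min = 7:37 AM.
The keynote is bounded by lunch, so the earliest it can start is 7:37 AM.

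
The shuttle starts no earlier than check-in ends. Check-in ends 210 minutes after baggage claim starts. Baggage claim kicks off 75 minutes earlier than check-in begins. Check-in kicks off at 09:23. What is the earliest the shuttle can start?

Baggage claim starts at 09:23 − 75 min = 08:08.
Check-in ends at 08:08 + 210 min = 11:38.
The shuttle is bounded by check-in, so the earliest it can start is 11:38.

11:38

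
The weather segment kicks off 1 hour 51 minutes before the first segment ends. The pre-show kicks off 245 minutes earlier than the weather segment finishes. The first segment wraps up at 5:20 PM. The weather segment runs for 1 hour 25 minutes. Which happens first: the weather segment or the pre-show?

The weather segment starts at 5:20 PM − 111 min = 3:29 PM.
The weather segment ends at 3:29 PM + 85 min = 4:54 PM.
The pre-show starts at 4:54 PM − 245 min = 12:49 PM.
The weather segment starts at 3:29 PM and the pre-show starts at 12:49 PM, so the pre-show is first.

the pre-show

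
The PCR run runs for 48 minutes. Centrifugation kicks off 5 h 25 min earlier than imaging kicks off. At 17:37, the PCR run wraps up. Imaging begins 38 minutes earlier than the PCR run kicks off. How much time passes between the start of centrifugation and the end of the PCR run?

6 h 51 min

The PCR run starts at 17:37 − 48 min = 16:49.
Imaging starts at 16:49 − 38 min = 16:11.
Centrifugation starts at 16:11 − 325 min = 10:46.
From 10:46 to 17:37 is 6 h 51 min.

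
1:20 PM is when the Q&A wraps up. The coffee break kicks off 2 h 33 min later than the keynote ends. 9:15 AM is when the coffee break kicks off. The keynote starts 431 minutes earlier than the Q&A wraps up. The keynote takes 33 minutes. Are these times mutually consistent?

Yes

The keynote starts at 1:20 PM − 431 min = 6:09 AM.
The keynote ends at 6:09 AM + 33 min = 6:42 AM.
The coffee break starts at 6:42 AM + 153 min = 9:15 AM.
That matches the stated 9:15 AM, so the schedule is consistent.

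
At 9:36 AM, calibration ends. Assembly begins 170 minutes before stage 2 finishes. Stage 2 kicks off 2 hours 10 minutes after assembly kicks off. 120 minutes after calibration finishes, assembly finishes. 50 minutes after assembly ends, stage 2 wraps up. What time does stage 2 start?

11:46 AM

Assembly ends at 9:36 AM + 120 min = 11:36 AM.
Stage 2 ends at 11:36 AM + 50 min = 12:26 PM.
Assembly starts at 12:26 PM − 170 min = 9:36 AM.
Stage 2 starts at 9:36 AM + 130 min = 11:46 AM.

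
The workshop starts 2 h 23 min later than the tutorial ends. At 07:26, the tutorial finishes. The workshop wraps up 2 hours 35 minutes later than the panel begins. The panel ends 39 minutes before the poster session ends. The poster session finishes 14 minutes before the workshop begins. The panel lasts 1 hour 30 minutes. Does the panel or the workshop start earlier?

The workshop starts at 07:26 + 143 min = 09:49.
The poster session ends at 09:49 − 14 min = 09:35.
The panel ends at 09:35 − 39 min = 08:56.
The panel starts at 08:56 − 90 min = 07:26.
The panel starts at 07:26 and the workshop starts at 09:49, so the panel is first.

the panel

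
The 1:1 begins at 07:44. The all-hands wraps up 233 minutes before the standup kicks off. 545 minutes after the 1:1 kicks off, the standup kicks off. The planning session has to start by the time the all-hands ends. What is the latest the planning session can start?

12:56

The standup starts at 07:44 + 545 min = 16:49.
The all-hands ends at 16:49 − 233 min = 12:56.
The planning session is bounded by the all-hands, so the latest it can start is 12:56.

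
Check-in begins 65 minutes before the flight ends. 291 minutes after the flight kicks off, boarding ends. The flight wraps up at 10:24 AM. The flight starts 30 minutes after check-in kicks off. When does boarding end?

2:40 PM

Check-in starts at 10:24 AM − 65 min = 9:19 AM.
The flight starts at 9:19 AM + 30 min = 9:49 AM.
Boarding ends at 9:49 AM + 291 min = 2:40 PM.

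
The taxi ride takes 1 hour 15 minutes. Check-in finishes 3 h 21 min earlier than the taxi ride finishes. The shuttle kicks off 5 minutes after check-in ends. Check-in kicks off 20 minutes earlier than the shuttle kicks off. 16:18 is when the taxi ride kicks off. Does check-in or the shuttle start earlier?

check-in

The taxi ride ends at 16:18 + 75 min = 17:33.
Check-in ends at 17:33 − 201 min = 14:12.
The shuttle starts at 14:12 + 5 min = 14:17.
Check-in starts at 14:17 − 20 min = 13:57.
Check-in starts at 13:57 and the shuttle starts at 14:17, so check-in is first.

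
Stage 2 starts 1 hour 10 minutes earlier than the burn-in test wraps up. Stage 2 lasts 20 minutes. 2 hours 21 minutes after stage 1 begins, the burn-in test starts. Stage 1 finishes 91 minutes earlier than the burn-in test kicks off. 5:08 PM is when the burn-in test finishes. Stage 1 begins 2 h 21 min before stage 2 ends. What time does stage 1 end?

Stage 2 starts at 5:08 PM − 70 min = 3:58 PM.
Stage 2 ends at 3:58 PM + 20 min = 4:18 PM.
Stage 1 starts at 4:18 PM − 141 min = 1:57 PM.
The burn-in test starts at 1:57 PM + 141 min = 4:18 PM.
Stage 1 ends at 4:18 PM − 91 min = 2:47 PM.

2:47 PM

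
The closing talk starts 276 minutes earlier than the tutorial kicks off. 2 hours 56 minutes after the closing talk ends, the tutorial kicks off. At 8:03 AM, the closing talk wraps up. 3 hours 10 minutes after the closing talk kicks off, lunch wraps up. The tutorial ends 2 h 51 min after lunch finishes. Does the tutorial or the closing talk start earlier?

The tutorial starts at 8:03 AM + 176 min = 10:59 AM.
The closing talk starts at 10:59 AM − 276 min = 6:23 AM.
The tutorial starts at 10:59 AM and the closing talk starts at 6:23 AM, so the closing talk is first.

the closing talk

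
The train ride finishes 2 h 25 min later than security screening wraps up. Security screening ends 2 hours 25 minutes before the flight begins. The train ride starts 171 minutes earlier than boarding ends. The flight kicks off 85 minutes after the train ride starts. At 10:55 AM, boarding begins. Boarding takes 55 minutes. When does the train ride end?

Boarding ends at 10:55 AM + 55 min = 11:50 AM.
The train ride starts at 11:50 AM − 171 min = 8:59 AM.
The flight starts at 8:59 AM + 85 min = 10:24 AM.
Security screening ends at 10:24 AM − 145 min = 7:59 AM.
The train ride ends at 7:59 AM + 145 min = 10:24 AM.

10:24 AM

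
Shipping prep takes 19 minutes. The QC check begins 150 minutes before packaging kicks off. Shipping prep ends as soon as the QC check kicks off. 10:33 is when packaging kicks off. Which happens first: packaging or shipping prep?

The QC check starts at 10:33 − 150 min = 08:03.
So shipping prep ends at 08:03.
Shipping prep starts at 08:03 − 19 min = 07:44.
Packaging starts at 10:33 and shipping prep starts at 07:44, so shipping prep is first.

shipping prep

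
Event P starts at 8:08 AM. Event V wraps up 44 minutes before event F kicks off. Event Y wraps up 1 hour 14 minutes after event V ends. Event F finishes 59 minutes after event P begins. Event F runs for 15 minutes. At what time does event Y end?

9:22 AM

Event F ends at 8:08 AM + 59 min = 9:07 AM.
Event F starts at 9:07 AM − 15 min = 8:52 AM.
Event V ends at 8:52 AM − 44 min = 8:08 AM.
Event Y ends at 8:08 AM + 74 min = 9:22 AM.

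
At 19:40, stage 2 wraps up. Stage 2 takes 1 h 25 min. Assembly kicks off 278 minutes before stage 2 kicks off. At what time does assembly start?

Stage 2 starts at 19:40 − 85 min = 18:15.
Assembly starts at 18:15 − 278 min = 13:37.

13:37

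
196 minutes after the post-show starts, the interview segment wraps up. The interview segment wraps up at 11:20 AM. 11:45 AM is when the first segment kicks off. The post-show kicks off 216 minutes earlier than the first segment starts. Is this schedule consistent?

The post-show starts at 11:45 AM − 216 min = 8:09 AM.
The interview segment ends at 8:09 AM + 196 min = 11:25 AM.
But the interview segment is also said to end at 11:20 AM — a 5-minute conflict.

No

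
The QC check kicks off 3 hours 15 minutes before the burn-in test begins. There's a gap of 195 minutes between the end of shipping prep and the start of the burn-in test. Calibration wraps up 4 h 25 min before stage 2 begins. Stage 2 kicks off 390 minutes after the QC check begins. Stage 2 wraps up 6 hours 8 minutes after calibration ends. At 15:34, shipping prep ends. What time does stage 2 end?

23:47

The burn-in test starts at 15:34 + 195 min = 18:49.
The QC check starts at 18:49 − 195 min = 15:34.
Stage 2 starts at 15:34 + 390 min = 22:04.
Calibration ends at 22:04 − 265 min = 17:39.
Stage 2 ends at 17:39 + 368 min = 23:47.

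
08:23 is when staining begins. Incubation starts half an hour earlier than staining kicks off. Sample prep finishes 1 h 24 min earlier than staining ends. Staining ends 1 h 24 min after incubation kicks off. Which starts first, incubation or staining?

incubation

Incubation starts at 08:23 − 30 min = 07:53.
Incubation starts at 07:53 and staining starts at 08:23, so incubation is first.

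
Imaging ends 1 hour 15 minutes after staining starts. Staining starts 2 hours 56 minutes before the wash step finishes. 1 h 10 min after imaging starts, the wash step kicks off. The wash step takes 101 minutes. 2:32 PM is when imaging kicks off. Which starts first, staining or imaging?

The wash step starts at 2:32 PM + 70 min = 3:42 PM.
The wash step ends at 3:42 PM + 101 min = 5:23 PM.
Staining starts at 5:23 PM − 176 min = 2:27 PM.
Staining starts at 2:27 PM and imaging starts at 2:32 PM, so staining is first.

staining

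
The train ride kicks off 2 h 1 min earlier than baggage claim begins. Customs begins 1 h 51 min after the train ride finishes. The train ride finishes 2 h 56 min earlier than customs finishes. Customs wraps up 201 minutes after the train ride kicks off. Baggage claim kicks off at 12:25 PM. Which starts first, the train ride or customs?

The train ride starts at 12:25 PM − 121 min = 10:24 AM.
Customs ends at 10:24 AM + 201 min = 1:45 PM.
The train ride ends at 1:45 PM − 176 min = 10:49 AM.
Customs starts at 10:49 AM + 111 min = 12:40 PM.
The train ride starts at 10:24 AM and customs starts at 12:40 PM, so the train ride is first.

the train ride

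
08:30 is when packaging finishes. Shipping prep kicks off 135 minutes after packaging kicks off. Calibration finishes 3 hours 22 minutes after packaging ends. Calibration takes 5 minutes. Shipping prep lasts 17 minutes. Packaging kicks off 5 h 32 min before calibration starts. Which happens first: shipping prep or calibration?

Calibration ends at 08:30 + 202 min = 11:52.
Calibration starts at 11:52 − 5 min = 11:47.
Packaging starts at 11:47 − 332 min = 06:15.
Shipping prep starts at 06:15 + 135 min = 08:30.
Shipping prep starts at 08:30 and calibration starts at 11:47, so shipping prep is first.

shipping prep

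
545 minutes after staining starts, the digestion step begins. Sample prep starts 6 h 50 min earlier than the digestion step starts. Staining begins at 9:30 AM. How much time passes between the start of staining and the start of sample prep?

The digestion step starts at 9:30 AM + 545 min = 6:35 PM.
Sample prep starts at 6:35 PM − 410 min = 11:45 AM.
From 9:30 AM to 11:45 AM is 2 hours 15 minutes.

2 hours 15 minutes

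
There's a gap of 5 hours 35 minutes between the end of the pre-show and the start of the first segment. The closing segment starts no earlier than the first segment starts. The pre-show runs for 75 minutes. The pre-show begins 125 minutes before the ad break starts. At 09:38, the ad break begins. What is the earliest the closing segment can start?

The pre-show starts at 09:38 − 125 min = 07:33.
The pre-show ends at 07:33 + 75 min = 08:48.
The first segment starts at 08:48 + 335 min = 14:23.
The closing segment is bounded by the first segment, so the earliest it can start is 14:23.

14:23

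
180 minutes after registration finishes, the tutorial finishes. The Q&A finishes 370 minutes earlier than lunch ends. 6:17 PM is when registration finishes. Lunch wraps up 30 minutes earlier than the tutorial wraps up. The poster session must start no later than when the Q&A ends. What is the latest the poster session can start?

2:37 PM

The tutorial ends at 6:17 PM + 180 min = 9:17 PM.
Lunch ends at 9:17 PM − 30 min = 8:47 PM.
The Q&A ends at 8:47 PM − 370 min = 2:37 PM.
The poster session is bounded by the Q&A, so the latest it can start is 2:37 PM.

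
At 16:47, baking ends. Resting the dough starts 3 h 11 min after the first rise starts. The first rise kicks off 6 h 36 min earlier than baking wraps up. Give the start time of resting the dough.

13:22

The first rise starts at 16:47 − 396 min = 10:11.
Resting the dough starts at 10:11 + 191 min = 13:22.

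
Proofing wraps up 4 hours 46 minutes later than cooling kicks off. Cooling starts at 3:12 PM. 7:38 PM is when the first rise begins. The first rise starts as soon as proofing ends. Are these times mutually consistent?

Proofing ends at 3:12 PM + 286 min = 7:58 PM.
So the first rise starts at 7:58 PM.
But the first rise is also said to start at 7:38 PM — a 20-minute conflict.

No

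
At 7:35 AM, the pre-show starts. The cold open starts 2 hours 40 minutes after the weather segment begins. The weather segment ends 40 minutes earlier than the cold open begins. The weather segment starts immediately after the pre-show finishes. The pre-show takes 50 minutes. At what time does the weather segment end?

The pre-show ends at 7:35 AM + 50 min = 8:25 AM.
So the weather segment starts at 8:25 AM.
The cold open starts at 8:25 AM + 160 min = 11:05 AM.
The weather segment ends at 11:05 AM − 40 min = 10:25 AM.

10:25 AM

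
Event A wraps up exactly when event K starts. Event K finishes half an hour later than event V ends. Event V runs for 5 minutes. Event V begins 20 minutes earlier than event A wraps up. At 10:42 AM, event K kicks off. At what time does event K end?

Event A ends at 10:42 AM.
Event V starts at 10:42 AM − 20 min = 10:22 AM.
Event V ends at 10:22 AM + 5 min = 10:27 AM.
Event K ends at 10:27 AM + 30 min = 10:57 AM.

10:57 AM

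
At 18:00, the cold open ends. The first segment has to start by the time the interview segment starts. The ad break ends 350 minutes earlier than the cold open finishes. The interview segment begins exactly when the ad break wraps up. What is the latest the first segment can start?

12:10

The ad break ends at 18:00 − 350 min = 12:10.
So the interview segment starts at 12:10.
The first segment is bounded by the interview segment, so the latest it can start is 12:10.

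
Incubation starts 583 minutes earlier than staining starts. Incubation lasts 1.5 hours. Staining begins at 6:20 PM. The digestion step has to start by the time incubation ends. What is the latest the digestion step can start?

Incubation starts at 6:20 PM − 583 min = 8:37 AM.
Incubation ends at 8:37 AM + 90 min = 10:07 AM.
The digestion step is bounded by incubation, so the latest it can start is 10:07 AM.

10:07 AM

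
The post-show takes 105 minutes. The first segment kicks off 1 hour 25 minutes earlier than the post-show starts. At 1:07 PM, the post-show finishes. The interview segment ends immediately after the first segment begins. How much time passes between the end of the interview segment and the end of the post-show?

The post-show starts at 1:07 PM − 105 min = 11:22 AM.
The first segment starts at 11:22 AM − 85 min = 9:57 AM.
So the interview segment ends at 9:57 AM.
From 9:57 AM to 1:07 PM is 3 h 10 min.

3 h 10 min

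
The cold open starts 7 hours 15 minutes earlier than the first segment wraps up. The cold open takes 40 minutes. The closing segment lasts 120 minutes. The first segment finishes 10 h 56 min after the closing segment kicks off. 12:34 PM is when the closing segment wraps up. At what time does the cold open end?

The closing segment starts at 12:34 PM − 120 min = 10:34 AM.
The first segment ends at 10:34 AM + 656 min = 9:30 PM.
The cold open starts at 9:30 PM − 435 min = 2:15 PM.
The cold open ends at 2:15 PM + 40 min = 2:55 PM.

2:55 PM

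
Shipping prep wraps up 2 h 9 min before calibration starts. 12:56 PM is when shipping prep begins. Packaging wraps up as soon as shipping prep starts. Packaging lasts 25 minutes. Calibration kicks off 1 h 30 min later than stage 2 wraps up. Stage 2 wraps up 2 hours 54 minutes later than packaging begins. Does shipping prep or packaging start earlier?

packaging

Packaging ends at 12:56 PM.
Packaging starts at 12:56 PM − 25 min = 12:31 PM.
Shipping prep starts at 12:56 PM and packaging starts at 12:31 PM, so packaging is first.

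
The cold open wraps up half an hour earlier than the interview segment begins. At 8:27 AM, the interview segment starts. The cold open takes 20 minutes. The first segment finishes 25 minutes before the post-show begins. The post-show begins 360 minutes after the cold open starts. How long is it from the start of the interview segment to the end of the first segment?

The cold open ends at 8:27 AM − 30 min = 7:57 AM.
The cold open starts at 7:57 AM − 20 min = 7:37 AM.
The post-show starts at 7:37 AM + 360 min = 1:37 PM.
The first segment ends at 1:37 PM − 25 min = 1:12 PM.
From 8:27 AM to 1:12 PM is 4 hours 45 minutes.

4 hours 45 minutes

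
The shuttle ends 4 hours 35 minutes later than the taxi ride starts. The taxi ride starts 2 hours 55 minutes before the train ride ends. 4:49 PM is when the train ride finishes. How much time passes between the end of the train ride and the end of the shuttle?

1 hour 40 minutes

The taxi ride starts at 4:49 PM − 175 min = 1:54 PM.
The shuttle ends at 1:54 PM + 275 min = 6:29 PM.
From 4:49 PM to 6:29 PM is 1 hour 40 minutes.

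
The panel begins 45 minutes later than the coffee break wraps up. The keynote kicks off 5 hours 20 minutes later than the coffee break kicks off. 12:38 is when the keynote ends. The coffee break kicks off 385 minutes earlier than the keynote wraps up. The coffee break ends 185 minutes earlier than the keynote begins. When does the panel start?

The coffee break starts at 12:38 − 385 min = 06:13.
The keynote starts at 06:13 + 320 min = 11:33.
The coffee break ends at 11:33 − 185 min = 08:28.
The panel starts at 08:28 + 45 min = 09:13.

09:13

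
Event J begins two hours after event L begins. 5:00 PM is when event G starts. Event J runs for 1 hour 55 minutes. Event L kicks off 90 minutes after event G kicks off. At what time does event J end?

Event L starts at 5:00 PM + 90 min = 6:30 PM.
Event J starts at 6:30 PM + 120 min = 8:30 PM.
Event J ends at 8:30 PM + 115 min = 10:25 PM.

10:25 PM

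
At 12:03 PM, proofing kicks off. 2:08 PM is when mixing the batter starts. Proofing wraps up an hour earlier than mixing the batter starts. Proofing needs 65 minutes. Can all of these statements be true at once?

Yes

Proofing ends at 2:08 PM − 60 min = 1:08 PM.
Proofing starts at 1:08 PM − 65 min = 12:03 PM.
That matches the stated 12:03 PM, so the schedule is consistent.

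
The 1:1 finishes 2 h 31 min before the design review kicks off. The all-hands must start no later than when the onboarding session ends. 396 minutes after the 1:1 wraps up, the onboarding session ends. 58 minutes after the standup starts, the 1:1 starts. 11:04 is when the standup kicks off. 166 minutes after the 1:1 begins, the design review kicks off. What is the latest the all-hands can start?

18:53

The 1:1 starts at 11:04 + 58 min = 12:02.
The design review starts at 12:02 + 166 min = 14:48.
The 1:1 ends at 14:48 − 151 min = 12:17.
The onboarding session ends at 12:17 + 396 min = 18:53.
The all-hands is bounded by the onboarding session, so the latest it can start is 18:53.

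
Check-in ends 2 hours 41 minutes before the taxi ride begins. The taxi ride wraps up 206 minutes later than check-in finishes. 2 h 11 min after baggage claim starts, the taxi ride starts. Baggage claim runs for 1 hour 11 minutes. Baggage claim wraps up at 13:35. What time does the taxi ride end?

15:20

Baggage claim starts at 13:35 − 71 min = 12:24.
The taxi ride starts at 12:24 + 131 min = 14:35.
Check-in ends at 14:35 − 161 min = 11:54.
The taxi ride ends at 11:54 + 206 min = 15:20.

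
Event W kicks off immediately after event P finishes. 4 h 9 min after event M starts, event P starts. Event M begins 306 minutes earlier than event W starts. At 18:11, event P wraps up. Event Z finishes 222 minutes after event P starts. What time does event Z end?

20:56

Event W starts at 18:11.
Event M starts at 18:11 − 306 min = 13:05.
Event P starts at 13:05 + 249 min = 17:14.
Event Z ends at 17:14 + 222 min = 20:56.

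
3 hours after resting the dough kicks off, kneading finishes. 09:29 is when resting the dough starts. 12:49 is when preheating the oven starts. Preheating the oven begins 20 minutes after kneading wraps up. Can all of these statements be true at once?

Kneading ends at 09:29 + 180 min = 12:29.
Preheating the oven starts at 12:29 + 20 min = 12:49.
That matches the stated 12:49, so the schedule is consistent.

Yes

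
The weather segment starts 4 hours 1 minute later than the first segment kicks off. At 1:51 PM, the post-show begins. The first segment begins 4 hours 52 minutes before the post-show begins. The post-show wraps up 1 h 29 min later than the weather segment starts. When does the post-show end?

2:29 PM

The first segment starts at 1:51 PM − 292 min = 8:59 AM.
The weather segment starts at 8:59 AM + 241 min = 1:00 PM.
The post-show ends at 1:00 PM + 89 min = 2:29 PM.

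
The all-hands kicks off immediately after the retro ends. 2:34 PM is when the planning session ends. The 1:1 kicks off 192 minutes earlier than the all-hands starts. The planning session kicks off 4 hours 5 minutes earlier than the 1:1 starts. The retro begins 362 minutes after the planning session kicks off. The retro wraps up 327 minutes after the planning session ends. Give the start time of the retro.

6:46 PM

The retro ends at 2:34 PM + 327 min = 8:01 PM.
So the all-hands starts at 8:01 PM.
The 1:1 starts at 8:01 PM − 192 min = 4:49 PM.
The planning session starts at 4:49 PM − 245 min = 12:44 PM.
The retro starts at 12:44 PM + 362 min = 6:46 PM.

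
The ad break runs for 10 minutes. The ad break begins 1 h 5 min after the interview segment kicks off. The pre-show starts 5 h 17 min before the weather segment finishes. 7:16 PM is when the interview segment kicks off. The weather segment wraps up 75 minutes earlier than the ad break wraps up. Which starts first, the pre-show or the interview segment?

The ad break starts at 7:16 PM + 65 min = 8:21 PM.
The ad break ends at 8:21 PM + 10 min = 8:31 PM.
The weather segment ends at 8:31 PM − 75 min = 7:16 PM.
The pre-show starts at 7:16 PM − 317 min = 1:59 PM.
The pre-show starts at 1:59 PM and the interview segment starts at 7:16 PM, so the pre-show is first.

the pre-show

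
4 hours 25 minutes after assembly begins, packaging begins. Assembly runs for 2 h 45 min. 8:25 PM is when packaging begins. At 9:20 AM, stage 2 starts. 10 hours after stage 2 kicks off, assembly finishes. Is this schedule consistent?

Assembly ends at 9:20 AM + 600 min = 7:20 PM.
Assembly starts at 7:20 PM − 165 min = 4:35 PM.
Packaging starts at 4:35 PM + 265 min = 9:00 PM.
But packaging is also said to start at 8:25 PM — a 35-minute conflict.

No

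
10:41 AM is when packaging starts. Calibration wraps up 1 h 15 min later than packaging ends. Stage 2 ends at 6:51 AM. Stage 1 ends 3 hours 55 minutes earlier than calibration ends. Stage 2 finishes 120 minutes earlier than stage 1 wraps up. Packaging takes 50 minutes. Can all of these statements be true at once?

Yes

Packaging ends at 10:41 AM + 50 min = 11:31 AM.
Calibration ends at 11:31 AM + 75 min = 12:46 PM.
Stage 1 ends at 12:46 PM − 235 min = 8:51 AM.
Stage 2 ends at 8:51 AM − 120 min = 6:51 AM.
That matches the stated 6:51 AM, so the schedule is consistent.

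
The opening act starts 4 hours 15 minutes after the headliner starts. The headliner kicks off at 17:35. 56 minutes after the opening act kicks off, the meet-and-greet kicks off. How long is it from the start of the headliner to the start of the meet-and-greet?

The opening act starts at 17:35 + 255 min = 21:50.
The meet-and-greet starts at 21:50 + 56 min = 22:46.
From 17:35 to 22:46 is 311 minutes.

311 minutes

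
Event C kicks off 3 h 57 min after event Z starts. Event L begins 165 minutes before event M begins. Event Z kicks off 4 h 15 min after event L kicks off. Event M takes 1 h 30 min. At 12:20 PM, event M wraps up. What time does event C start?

Event M starts at 12:20 PM − 90 min = 10:50 AM.
Event L starts at 10:50 AM − 165 min = 8:05 AM.
Event Z starts at 8:05 AM + 255 min = 12:20 PM.
Event C starts at 12:20 PM + 237 min = 4:17 PM.

4:17 PM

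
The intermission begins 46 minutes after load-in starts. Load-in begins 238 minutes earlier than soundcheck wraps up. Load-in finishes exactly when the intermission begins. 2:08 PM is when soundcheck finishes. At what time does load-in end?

Load-in starts at 2:08 PM − 238 min = 10:10 AM.
The intermission starts at 10:10 AM + 46 min = 10:56 AM.
So load-in ends at 10:56 AM.

10:56 AM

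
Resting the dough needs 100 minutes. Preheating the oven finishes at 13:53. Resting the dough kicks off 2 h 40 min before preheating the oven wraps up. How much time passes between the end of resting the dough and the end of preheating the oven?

Resting the dough starts at 13:53 − 160 min = 11:13.
Resting the dough ends at 11:13 + 100 min = 12:53.
From 12:53 to 13:53 is 1 hour.

1 hour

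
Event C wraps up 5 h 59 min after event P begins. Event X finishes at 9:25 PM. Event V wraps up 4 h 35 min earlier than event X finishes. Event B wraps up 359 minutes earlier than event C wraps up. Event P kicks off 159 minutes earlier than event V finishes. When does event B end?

2:11 PM

Event V ends at 9:25 PM − 275 min = 4:50 PM.
Event P starts at 4:50 PM − 159 min = 2:11 PM.
Event C ends at 2:11 PM + 359 min = 8:10 PM.
Event B ends at 8:10 PM − 359 min = 2:11 PM.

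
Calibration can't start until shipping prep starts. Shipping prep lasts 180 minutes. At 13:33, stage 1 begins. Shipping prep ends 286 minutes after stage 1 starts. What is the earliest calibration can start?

15:19

Shipping prep ends at 13:33 + 286 min = 18:19.
Shipping prep starts at 18:19 − 180 min = 15:19.
Calibration is bounded by shipping prep, so the earliest it can start is 15:19.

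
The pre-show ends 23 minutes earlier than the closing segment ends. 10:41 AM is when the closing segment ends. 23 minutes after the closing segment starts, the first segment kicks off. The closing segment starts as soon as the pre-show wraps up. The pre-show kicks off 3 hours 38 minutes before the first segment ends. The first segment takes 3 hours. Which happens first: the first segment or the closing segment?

The pre-show ends at 10:41 AM − 23 min = 10:18 AM.
So the closing segment starts at 10:18 AM.
The first segment starts at 10:18 AM + 23 min = 10:41 AM.
The first segment starts at 10:41 AM and the closing segment starts at 10:18 AM, so the closing segment is first.

the closing segment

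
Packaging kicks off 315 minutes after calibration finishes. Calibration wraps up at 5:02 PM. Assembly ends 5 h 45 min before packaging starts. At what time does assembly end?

4:32 PM

Packaging starts at 5:02 PM + 315 min = 10:17 PM.
Assembly ends at 10:17 PM − 345 min = 4:32 PM.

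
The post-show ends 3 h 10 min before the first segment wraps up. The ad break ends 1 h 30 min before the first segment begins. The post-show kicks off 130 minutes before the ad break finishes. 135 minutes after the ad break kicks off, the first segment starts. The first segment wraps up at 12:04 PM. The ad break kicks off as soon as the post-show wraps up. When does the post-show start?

7:29 AM

The post-show ends at 12:04 PM − 190 min = 8:54 AM.
So the ad break starts at 8:54 AM.
The first segment starts at 8:54 AM + 135 min = 11:09 AM.
The ad break ends at 11:09 AM − 90 min = 9:39 AM.
The post-show starts at 9:39 AM − 130 min = 7:29 AM.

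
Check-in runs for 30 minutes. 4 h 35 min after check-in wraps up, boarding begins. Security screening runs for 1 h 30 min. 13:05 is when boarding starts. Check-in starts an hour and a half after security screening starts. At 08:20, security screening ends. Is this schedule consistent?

Security screening starts at 08:20 − 90 min = 06:50.
Check-in starts at 06:50 + 90 min = 08:20.
Check-in ends at 08:20 + 30 min = 08:50.
Boarding starts at 08:50 + 275 min = 13:25.
But boarding is also said to start at 13:05 — a 20-minute conflict.

No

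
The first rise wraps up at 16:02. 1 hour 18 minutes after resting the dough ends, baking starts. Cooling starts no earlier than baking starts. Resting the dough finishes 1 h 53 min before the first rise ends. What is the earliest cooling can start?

Resting the dough ends at 16:02 − 113 min = 14:09.
Baking starts at 14:09 + 78 min = 15:27.
Cooling is bounded by baking, so the earliest it can start is 15:27.

15:27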